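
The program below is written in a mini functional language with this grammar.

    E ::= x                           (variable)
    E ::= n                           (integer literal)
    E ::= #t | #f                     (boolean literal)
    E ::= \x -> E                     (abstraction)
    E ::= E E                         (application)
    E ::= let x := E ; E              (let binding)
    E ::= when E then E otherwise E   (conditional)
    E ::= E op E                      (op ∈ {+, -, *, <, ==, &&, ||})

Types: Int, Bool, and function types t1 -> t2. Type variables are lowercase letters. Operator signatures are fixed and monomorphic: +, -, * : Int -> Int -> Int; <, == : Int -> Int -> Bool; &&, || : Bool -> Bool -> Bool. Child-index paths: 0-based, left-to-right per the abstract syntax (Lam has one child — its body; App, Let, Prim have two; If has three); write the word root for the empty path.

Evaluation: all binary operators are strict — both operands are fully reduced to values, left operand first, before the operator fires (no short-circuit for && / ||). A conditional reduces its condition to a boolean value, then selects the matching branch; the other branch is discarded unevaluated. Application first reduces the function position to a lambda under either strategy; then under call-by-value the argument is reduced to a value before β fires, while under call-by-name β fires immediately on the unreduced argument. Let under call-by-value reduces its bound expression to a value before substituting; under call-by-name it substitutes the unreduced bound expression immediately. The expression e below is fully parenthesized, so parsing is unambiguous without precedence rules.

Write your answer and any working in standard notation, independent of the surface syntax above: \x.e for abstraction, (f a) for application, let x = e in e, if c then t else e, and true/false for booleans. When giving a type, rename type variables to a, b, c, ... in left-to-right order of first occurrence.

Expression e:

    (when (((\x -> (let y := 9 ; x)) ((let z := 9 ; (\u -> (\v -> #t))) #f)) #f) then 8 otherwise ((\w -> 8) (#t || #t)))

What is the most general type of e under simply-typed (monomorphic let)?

Working:
let y : Int
x : a
\x._ : a -> a
let z : Int
\v._ : c -> Bool
\u._ : b -> c -> Bool
  unify b -> c -> Bool ~ Bool -> d
  unify b ~ Bool
  unify c -> Bool ~ d
_ _ : c -> Bool
  unify a -> a ~ (c -> Bool) -> e
  unify a ~ c -> Bool
  unify c -> Bool ~ e
_ _ : c -> Bool
  unify c -> Bool ~ Bool -> f
  unify c ~ Bool
  unify Bool ~ f
_ _ : Bool
  unify Bool ~ Bool
\w._ : g -> Int
  unify Bool ~ Bool
  unify Bool ~ Bool
  unify g -> Int ~ Bool -> h
  unify g ~ Bool
  unify Int ~ h
_ _ : Int
  unify Int ~ Int

Answer: Int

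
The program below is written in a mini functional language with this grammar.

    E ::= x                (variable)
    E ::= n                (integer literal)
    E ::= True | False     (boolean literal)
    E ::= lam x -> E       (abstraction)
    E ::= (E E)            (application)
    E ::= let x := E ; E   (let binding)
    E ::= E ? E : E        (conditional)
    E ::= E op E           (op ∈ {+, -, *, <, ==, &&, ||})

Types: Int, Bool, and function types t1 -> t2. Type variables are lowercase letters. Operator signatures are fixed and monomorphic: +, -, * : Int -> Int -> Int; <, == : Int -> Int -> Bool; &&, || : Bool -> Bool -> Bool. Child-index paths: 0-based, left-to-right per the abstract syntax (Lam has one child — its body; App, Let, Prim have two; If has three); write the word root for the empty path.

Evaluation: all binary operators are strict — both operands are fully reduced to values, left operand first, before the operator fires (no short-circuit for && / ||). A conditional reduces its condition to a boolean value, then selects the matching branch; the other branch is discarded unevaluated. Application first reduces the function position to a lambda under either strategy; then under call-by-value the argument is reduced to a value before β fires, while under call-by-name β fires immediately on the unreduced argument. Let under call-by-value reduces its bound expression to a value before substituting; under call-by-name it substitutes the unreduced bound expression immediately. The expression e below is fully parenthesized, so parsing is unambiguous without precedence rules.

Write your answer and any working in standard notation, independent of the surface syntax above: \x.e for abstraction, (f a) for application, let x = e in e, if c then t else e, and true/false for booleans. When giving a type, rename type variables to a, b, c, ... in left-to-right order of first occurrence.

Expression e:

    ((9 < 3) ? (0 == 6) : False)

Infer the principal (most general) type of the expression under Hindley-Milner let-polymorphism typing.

Answer: Bool

Working:
  unify Int ~ Int
  unify Int ~ Int
  unify Bool ~ Bool
  unify Int ~ Int
  unify Int ~ Int
  unify Bool ~ Bool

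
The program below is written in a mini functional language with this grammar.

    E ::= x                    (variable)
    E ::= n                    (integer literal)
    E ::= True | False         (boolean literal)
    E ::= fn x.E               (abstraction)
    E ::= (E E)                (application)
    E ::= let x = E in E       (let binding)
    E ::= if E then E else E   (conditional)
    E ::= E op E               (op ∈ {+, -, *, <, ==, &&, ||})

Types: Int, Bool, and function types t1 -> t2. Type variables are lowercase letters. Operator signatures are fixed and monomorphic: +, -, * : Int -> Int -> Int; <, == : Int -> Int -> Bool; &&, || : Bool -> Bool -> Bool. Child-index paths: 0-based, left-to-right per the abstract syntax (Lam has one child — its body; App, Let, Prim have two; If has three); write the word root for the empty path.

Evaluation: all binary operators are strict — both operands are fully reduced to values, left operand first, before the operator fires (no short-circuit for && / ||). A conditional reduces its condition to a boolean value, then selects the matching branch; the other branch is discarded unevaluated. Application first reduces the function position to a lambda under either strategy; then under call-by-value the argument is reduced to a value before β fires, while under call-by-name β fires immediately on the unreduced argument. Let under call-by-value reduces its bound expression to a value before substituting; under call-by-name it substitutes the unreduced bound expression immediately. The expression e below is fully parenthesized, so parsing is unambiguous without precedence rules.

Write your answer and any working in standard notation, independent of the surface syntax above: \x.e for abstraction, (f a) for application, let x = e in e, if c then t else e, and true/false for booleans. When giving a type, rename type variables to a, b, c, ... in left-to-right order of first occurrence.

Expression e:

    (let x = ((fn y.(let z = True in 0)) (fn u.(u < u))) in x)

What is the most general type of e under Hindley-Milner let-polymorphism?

Trace:
let z : Bool
\y._ : a -> Int
u : b
  unify b ~ Int
u : Int
  unify Int ~ Int
\u._ : Int -> Bool
  unify a -> Int ~ (Int -> Bool) -> c
  unify a ~ Int -> Bool
  unify Int ~ c
_ _ : Int
let x : Int
x : Int

Answer: Int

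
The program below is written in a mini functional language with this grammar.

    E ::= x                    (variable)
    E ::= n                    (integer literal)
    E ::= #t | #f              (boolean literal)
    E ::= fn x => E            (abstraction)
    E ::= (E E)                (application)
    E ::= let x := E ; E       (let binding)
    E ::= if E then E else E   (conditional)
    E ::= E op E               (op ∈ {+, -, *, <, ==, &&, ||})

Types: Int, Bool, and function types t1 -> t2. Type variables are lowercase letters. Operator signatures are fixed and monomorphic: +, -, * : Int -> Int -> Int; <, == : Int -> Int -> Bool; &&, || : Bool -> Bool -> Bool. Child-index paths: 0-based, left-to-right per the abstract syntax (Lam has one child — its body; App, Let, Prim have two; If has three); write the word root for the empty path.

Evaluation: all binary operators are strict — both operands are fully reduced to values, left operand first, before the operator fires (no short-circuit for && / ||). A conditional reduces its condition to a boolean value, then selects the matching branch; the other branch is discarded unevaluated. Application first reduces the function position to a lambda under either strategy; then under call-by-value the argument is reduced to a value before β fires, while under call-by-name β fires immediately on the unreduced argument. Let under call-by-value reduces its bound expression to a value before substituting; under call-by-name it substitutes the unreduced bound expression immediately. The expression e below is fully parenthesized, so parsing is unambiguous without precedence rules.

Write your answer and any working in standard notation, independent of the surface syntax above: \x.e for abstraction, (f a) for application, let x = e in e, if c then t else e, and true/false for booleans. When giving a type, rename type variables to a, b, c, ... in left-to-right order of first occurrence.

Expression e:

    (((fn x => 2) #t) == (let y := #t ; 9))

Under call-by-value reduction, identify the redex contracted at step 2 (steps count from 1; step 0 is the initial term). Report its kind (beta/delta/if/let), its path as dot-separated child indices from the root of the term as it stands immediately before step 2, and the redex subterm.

Trace:
step 0: (((\x.2) true) == (let y = true in 9))
step 1: [beta@0] (2 == (let y = true in 9))
step 2: [let@1] (2 == 9)

Answer: let at 1 : (let y = true in 9)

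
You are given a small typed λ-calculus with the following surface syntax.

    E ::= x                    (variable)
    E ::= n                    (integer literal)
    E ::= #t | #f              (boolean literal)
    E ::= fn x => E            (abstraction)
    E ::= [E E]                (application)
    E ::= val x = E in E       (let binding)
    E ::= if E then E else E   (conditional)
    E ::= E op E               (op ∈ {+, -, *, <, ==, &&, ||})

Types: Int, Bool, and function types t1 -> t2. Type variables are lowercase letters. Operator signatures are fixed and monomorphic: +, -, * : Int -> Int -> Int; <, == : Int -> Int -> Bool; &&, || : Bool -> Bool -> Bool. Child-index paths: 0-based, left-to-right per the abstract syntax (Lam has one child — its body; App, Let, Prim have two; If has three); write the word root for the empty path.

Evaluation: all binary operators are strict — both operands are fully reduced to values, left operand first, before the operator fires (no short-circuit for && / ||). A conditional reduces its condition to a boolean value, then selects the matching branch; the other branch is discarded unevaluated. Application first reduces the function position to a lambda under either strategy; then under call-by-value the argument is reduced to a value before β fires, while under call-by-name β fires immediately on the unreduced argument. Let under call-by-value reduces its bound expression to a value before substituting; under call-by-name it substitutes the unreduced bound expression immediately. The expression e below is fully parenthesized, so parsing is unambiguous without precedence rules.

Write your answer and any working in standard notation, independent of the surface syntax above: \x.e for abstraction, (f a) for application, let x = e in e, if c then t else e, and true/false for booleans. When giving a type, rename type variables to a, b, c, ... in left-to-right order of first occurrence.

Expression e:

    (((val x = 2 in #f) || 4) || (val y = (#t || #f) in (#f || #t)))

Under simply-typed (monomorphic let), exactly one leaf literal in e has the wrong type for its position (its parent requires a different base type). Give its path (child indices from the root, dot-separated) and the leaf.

Working:
let x : Int
  unify Bool ~ Bool
  unify Int ~ Bool
  FAIL: mismatch Int ~ Bool

Answer: 0.1 : 4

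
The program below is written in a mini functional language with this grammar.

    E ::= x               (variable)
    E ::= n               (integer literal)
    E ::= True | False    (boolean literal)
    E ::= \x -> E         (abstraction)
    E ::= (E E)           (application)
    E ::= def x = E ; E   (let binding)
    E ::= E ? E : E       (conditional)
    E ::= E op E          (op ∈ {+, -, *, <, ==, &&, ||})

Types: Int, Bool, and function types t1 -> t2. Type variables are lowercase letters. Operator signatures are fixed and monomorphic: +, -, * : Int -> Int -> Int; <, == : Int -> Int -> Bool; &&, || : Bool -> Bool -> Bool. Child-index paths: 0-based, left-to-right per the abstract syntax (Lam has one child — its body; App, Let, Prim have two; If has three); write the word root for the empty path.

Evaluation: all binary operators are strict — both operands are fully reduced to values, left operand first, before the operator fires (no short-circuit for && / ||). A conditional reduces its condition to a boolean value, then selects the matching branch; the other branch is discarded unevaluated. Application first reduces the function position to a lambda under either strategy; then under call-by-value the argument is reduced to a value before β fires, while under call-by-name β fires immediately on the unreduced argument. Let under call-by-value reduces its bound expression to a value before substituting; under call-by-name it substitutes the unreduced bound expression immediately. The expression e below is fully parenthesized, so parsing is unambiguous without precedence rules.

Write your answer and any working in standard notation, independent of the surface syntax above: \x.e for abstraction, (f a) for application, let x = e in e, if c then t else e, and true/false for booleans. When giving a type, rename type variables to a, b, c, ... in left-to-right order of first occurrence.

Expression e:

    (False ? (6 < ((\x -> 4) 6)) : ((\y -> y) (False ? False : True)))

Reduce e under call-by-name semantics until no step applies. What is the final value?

Working:
step 0: (if false then (6 < ((\x.4) 6)) else ((\y.y) (if false then false else true)))
step 1: [if@root] ((\y.y) (if false then false else true))
step 2: [beta@root] (if false then false else true)
step 3: [if@root] true

Answer: true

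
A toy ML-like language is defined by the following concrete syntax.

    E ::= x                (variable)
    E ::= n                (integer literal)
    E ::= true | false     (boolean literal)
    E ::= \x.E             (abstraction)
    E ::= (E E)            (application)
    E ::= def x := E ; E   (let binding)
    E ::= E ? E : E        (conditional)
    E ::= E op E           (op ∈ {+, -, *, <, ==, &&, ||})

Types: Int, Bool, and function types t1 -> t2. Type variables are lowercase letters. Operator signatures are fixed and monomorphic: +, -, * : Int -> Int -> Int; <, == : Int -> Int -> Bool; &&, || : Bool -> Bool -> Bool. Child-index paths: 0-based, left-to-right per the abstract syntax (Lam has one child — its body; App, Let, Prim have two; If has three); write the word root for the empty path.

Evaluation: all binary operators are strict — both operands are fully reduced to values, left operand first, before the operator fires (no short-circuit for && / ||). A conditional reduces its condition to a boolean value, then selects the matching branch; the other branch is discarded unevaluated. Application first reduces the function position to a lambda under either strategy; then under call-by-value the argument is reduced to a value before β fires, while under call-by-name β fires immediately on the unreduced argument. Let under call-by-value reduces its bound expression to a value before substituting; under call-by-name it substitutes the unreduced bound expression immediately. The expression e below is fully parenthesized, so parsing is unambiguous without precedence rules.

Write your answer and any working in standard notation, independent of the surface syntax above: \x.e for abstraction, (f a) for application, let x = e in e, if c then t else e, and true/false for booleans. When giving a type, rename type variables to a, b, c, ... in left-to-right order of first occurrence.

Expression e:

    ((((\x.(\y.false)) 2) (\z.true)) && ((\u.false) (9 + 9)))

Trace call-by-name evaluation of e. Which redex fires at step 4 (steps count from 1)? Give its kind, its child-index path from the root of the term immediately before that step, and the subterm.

Trace:
step 0: ((((\x.(\y.false)) 2) (\z.true)) && ((\u.false) (9 + 9)))
step 1: [beta@0.0] (((\y.false) (\z.true)) && ((\u.false) (9 + 9)))
step 2: [beta@0] (false && ((\u.false) (9 + 9)))
step 3: [beta@1] (false && false)
step 4: [delta@root] false

Answer: delta at root : (false && false)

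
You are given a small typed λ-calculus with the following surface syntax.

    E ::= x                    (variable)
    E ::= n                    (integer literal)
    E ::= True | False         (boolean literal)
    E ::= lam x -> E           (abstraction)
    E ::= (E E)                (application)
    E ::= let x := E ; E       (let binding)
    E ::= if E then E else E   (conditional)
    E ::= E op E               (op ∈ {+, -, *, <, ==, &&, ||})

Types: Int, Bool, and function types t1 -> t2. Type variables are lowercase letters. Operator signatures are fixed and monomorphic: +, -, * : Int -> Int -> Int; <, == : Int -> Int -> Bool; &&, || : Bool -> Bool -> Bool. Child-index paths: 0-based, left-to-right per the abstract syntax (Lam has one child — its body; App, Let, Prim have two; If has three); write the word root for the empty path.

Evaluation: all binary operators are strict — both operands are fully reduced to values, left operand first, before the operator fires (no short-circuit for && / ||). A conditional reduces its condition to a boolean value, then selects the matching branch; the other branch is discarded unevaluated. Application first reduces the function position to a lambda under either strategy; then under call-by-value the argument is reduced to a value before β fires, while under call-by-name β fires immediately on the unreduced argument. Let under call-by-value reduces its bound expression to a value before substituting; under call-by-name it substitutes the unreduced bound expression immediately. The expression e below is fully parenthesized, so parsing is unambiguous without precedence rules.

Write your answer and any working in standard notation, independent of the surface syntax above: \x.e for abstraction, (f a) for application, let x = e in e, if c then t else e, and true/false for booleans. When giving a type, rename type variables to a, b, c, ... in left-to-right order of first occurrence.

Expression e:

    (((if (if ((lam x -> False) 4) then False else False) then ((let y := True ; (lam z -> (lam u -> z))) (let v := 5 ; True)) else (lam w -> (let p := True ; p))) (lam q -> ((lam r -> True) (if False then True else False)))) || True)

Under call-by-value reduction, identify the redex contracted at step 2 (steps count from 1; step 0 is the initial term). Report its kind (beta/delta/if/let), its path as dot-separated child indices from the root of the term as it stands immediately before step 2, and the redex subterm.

Answer: if at 0.0.0 : (if false then false else false)

Trace:
step 0: (((if (if ((\x.false) 4) then false else false) then ((let y = true in (\z.(\u.z))) (let v = 5 in true)) else (\w.(let p = true in p))) (\q.((\r.true) (if false then true else false)))) || true)
step 1: [beta@0.0.0.0] (((if (if false then false else false) then ((let y = true in (\z.(\u.z))) (let v = 5 in true)) else (\w.(let p = true in p))) (\q.((\r.true) (if false then true else false)))) || true)
step 2: [if@0.0.0] (((if false then ((let y = true in (\z.(\u.z))) (let v = 5 in true)) else (\w.(let p = true in p))) (\q.((\r.true) (if false then true else false)))) || true)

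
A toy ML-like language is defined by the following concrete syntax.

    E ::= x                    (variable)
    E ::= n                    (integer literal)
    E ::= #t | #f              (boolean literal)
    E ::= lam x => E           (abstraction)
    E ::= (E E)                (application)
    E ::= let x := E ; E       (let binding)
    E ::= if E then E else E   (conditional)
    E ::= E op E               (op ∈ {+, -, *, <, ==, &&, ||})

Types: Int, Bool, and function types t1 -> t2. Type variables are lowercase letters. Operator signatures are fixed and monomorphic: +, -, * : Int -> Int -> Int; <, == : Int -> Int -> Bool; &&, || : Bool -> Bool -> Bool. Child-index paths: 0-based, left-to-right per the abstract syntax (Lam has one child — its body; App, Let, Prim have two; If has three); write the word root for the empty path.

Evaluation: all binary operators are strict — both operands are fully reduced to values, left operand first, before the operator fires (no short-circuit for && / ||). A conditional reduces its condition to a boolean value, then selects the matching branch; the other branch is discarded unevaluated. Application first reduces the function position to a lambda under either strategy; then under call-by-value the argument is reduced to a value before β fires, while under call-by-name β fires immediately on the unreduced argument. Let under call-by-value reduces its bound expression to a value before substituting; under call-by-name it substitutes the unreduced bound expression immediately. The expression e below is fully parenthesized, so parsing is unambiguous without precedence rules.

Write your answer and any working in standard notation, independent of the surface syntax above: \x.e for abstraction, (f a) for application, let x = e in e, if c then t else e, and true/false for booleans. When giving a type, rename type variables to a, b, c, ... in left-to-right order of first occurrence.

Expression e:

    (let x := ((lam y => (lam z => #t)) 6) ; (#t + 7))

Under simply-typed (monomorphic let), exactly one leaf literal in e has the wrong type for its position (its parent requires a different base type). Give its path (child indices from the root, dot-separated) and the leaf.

Trace:
\z._ : b -> Bool
\y._ : a -> b -> Bool
  unify a -> b -> Bool ~ Int -> c
  unify a ~ Int
  unify b -> Bool ~ c
_ _ : b -> Bool
let x : b -> Bool
  unify Bool ~ Int
  FAIL: mismatch Bool ~ Int

Answer: 1.0 : true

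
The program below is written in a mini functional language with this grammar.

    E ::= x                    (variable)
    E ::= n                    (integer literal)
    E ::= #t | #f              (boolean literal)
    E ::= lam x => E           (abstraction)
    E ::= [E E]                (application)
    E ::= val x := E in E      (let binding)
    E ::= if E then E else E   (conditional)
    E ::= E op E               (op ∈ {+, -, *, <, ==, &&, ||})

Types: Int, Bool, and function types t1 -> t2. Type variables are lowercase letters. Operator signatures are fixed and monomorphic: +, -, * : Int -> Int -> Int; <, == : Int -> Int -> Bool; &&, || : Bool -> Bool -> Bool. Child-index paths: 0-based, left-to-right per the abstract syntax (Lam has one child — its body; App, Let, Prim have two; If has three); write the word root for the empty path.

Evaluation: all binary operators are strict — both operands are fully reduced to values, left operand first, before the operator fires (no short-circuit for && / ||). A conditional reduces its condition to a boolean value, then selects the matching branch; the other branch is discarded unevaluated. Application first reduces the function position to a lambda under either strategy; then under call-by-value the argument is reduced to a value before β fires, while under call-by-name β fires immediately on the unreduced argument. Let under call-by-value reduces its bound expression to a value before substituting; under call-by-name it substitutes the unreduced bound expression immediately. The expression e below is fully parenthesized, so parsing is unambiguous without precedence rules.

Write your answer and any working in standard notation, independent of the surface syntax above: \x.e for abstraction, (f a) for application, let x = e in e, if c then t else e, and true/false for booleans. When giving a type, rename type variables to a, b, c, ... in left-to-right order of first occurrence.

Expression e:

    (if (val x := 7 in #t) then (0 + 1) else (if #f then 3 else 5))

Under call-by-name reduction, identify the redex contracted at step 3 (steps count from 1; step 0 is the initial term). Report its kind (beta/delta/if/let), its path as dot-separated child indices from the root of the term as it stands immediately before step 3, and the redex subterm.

Trace:
step 0: (if (let x = 7 in true) then (0 + 1) else (if false then 3 else 5))
step 1: [let@0] (if true then (0 + 1) else (if false then 3 else 5))
step 2: [if@root] (0 + 1)
step 3: [delta@root] 1

Answer: delta at root : (0 + 1)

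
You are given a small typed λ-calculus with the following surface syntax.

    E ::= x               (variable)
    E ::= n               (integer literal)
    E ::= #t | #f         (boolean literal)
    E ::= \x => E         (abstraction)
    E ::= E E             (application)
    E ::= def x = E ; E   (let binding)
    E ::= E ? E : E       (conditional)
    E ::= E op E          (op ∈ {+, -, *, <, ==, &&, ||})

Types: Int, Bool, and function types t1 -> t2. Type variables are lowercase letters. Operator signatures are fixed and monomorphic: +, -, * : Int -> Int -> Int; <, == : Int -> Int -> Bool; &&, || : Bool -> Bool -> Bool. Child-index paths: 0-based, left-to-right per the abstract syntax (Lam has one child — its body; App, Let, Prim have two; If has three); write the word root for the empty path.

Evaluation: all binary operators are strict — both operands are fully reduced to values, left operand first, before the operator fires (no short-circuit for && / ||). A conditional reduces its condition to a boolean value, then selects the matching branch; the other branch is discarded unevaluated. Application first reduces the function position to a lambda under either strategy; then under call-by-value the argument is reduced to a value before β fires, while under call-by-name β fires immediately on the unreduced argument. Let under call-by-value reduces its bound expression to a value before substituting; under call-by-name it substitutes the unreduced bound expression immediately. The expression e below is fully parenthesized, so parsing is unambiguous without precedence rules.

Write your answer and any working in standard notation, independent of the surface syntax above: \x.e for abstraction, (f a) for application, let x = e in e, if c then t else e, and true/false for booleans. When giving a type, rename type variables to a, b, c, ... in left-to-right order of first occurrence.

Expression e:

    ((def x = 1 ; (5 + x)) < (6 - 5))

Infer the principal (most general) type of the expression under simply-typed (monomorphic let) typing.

Answer: Bool

Trace:
let x : Int
  unify Int ~ Int
x : Int
  unify Int ~ Int
  unify Int ~ Int
  unify Int ~ Int
  unify Int ~ Int
  unify Int ~ Int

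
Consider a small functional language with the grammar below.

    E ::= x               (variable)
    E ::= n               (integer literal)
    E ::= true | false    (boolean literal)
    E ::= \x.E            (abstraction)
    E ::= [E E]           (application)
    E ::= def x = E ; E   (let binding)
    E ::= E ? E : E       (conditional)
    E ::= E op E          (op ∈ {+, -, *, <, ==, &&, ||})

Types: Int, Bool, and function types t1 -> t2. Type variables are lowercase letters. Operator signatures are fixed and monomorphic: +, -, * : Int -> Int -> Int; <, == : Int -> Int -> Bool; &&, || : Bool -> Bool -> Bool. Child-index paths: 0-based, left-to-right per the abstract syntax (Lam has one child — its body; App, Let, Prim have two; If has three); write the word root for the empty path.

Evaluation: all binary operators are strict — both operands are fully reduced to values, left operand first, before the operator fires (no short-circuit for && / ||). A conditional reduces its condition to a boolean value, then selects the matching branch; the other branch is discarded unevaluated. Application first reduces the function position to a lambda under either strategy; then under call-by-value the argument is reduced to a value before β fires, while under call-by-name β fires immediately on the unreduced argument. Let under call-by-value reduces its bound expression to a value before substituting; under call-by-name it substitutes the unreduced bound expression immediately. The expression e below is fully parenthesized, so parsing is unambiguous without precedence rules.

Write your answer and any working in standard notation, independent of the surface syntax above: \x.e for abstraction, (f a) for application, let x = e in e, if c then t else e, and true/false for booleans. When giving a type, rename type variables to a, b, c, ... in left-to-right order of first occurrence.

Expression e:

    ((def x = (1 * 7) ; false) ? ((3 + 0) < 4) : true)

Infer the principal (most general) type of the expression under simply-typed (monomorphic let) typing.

Answer: Bool

Derivation:
  unify Int ~ Int
  unify Int ~ Int
let x : Int
  unify Bool ~ Bool
  unify Int ~ Int
  unify Int ~ Int
  unify Int ~ Int
  unify Int ~ Int
  unify Bool ~ Bool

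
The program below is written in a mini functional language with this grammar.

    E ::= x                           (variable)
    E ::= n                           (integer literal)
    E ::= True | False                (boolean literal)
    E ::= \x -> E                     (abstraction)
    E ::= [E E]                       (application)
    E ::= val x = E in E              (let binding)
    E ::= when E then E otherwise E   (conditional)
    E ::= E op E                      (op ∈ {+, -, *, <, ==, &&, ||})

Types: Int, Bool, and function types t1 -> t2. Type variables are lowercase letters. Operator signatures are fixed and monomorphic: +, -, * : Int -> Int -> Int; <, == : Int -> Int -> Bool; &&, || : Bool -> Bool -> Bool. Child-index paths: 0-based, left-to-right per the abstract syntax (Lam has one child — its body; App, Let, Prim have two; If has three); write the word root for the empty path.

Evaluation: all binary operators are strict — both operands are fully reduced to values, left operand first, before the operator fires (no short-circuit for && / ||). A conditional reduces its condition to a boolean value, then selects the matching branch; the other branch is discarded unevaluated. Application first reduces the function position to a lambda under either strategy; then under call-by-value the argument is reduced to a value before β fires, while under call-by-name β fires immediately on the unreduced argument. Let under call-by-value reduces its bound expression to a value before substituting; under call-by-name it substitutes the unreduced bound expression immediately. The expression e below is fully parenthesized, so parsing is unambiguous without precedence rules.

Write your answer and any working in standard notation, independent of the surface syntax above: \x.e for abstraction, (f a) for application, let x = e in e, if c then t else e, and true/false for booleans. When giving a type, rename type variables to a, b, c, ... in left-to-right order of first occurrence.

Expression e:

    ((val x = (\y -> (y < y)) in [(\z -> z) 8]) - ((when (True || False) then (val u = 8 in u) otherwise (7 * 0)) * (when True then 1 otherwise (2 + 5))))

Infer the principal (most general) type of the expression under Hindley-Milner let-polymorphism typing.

Working:
y : a
  unify a ~ Int
y : Int
  unify Int ~ Int
\y._ : Int -> Bool
let x : Int -> Bool
z : b
\z._ : b -> b
  unify b -> b ~ Int -> c
  unify b ~ Int
  unify Int ~ c
_ _ : Int
  unify Int ~ Int
  unify Bool ~ Bool
  unify Bool ~ Bool
  unify Bool ~ Bool
let u : Int
u : Int
  unify Int ~ Int
  unify Int ~ Int
  unify Int ~ Int
  unify Int ~ Int
  unify Bool ~ Bool
  unify Int ~ Int
  unify Int ~ Int
  unify Int ~ Int
  unify Int ~ Int
  unify Int ~ Int

Answer: Int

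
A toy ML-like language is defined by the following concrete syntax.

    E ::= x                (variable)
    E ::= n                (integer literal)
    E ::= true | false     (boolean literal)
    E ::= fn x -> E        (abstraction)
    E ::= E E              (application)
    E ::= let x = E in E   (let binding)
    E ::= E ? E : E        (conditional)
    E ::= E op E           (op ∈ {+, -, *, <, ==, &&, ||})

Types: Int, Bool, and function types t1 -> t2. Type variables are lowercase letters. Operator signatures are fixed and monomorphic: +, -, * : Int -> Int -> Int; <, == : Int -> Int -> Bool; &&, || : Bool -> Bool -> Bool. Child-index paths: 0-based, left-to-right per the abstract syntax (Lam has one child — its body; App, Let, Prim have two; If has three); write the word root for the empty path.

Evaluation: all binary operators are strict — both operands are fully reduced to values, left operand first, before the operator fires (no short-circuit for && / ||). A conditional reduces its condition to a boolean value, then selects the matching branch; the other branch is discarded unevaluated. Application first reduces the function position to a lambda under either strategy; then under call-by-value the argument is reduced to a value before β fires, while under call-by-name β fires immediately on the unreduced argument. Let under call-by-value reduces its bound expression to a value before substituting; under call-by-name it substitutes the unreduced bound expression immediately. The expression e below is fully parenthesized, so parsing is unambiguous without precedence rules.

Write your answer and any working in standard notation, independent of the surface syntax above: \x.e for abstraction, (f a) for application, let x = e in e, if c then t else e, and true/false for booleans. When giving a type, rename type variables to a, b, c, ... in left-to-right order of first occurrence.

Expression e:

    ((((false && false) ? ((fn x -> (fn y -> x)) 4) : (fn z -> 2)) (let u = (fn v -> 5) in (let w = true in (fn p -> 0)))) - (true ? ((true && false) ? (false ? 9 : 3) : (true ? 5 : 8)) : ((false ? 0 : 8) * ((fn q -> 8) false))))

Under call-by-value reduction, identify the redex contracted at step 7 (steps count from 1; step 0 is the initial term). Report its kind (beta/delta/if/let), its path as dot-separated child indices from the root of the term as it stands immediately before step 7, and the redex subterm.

Answer: delta at 1.0 : (true && false)

Trace:
step 0: (((if (false && false) then ((\x.(\y.x)) 4) else (\z.2)) (let u = (\v.5) in (let w = true in (\p.0)))) - (if true then (if (true && false) then (if false then 9 else 3) else (if true then 5 else 8)) else ((if false then 0 else 8) * ((\q.8) false))))
step 1: [delta@0.0.0] (((if false then ((\x.(\y.x)) 4) else (\z.2)) (let u = (\v.5) in (let w = true in (\p.0)))) - (if true then (if (true && false) then (if false then 9 else 3) else (if true then 5 else 8)) else ((if false then 0 else 8) * ((\q.8) false))))
step 2: [if@0.0] (((\z.2) (let u = (\v.5) in (let w = true in (\p.0)))) - (if true then (if (true && false) then (if false then 9 else 3) else (if true then 5 else 8)) else ((if false then 0 else 8) * ((\q.8) false))))
step 3: [let@0.1] (((\z.2) (let w = true in (\p.0))) - (if true then (if (true && false) then (if false then 9 else 3) else (if true then 5 else 8)) else ((if false then 0 else 8) * ((\q.8) false))))
step 4: [let@0.1] (((\z.2) (\p.0)) - (if true then (if (true && false) then (if false then 9 else 3) else (if true then 5 else 8)) else ((if false then 0 else 8) * ((\q.8) false))))
step 5: [beta@0] (2 - (if true then (if (true && false) then (if false then 9 else 3) else (if true then 5 else 8)) else ((if false then 0 else 8) * ((\q.8) false))))
step 6: [if@1] (2 - (if (true && false) then (if false then 9 else 3) else (if true then 5 else 8)))
step 7: [delta@1.0] (2 - (if false then (if false then 9 else 3) else (if true then 5 else 8)))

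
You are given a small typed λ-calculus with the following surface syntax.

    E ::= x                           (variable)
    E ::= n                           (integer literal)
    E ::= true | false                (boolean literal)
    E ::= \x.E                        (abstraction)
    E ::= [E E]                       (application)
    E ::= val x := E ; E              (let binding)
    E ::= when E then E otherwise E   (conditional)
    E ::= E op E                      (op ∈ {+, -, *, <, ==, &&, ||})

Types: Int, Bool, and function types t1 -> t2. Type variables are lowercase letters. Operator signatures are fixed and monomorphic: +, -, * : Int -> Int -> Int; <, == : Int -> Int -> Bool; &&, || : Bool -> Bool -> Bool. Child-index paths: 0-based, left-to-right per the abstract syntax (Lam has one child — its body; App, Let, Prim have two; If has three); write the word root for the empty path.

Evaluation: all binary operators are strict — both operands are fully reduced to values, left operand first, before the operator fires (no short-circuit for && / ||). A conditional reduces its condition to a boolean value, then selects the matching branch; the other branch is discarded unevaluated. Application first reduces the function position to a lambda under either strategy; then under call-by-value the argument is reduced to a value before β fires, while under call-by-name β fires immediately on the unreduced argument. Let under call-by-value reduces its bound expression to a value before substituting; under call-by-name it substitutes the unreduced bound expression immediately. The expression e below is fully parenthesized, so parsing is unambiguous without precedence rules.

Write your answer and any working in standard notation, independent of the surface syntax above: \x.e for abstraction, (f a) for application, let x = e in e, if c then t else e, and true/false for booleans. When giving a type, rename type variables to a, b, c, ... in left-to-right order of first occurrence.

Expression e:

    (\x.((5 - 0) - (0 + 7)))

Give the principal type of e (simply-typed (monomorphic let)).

Answer: a -> Int

Working:
  unify Int ~ Int
  unify Int ~ Int
  unify Int ~ Int
  unify Int ~ Int
  unify Int ~ Int
  unify Int ~ Int
\x._ : a -> Int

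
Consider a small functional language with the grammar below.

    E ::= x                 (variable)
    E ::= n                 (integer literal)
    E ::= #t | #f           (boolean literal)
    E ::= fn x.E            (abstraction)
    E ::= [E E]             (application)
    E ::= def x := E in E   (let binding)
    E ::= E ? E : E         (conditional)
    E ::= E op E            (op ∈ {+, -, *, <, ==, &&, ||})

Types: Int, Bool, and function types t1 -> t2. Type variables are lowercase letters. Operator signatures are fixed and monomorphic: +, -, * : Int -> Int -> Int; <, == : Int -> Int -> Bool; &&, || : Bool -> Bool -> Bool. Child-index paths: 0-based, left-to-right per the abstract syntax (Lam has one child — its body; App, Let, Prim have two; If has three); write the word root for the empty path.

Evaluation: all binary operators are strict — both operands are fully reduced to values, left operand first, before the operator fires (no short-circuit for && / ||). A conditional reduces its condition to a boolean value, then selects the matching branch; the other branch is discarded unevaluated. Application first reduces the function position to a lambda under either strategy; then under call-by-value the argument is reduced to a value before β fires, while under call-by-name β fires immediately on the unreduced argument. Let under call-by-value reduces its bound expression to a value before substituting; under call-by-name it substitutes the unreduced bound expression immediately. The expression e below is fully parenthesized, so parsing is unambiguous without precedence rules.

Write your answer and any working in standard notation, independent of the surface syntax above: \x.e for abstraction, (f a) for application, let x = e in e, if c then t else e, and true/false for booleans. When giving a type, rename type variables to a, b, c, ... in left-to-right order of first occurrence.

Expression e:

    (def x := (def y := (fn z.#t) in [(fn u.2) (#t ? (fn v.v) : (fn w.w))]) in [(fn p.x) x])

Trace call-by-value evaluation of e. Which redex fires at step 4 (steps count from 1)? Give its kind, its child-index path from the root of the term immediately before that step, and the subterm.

Answer: let at root : (let x = 2 in ((\p.x) x))

Derivation:
step 0: (let x = (let y = (\z.true) in ((\u.2) (if true then (\v.v) else (\w.w)))) in ((\p.x) x))
step 1: [let@0] (let x = ((\u.2) (if true then (\v.v) else (\w.w))) in ((\p.x) x))
step 2: [if@0.1] (let x = ((\u.2) (\v.v)) in ((\p.x) x))
step 3: [beta@0] (let x = 2 in ((\p.x) x))
step 4: [let@root] ((\p.2) 2)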